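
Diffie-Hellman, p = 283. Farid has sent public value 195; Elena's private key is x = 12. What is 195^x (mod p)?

Shared key K = 195^12 mod 283.
195^1 ≡ 195 (mod 283)
195^2 = (195^1)^2 ≡ 195^2 = 38025 ≡ 103 (mod 283)
195^4 = (195^2)^2 ≡ 103^2 = 10609 ≡ 138 (mod 283)
195^8 = (195^4)^2 ≡ 138^2 = 19044 ≡ 83 (mod 283)
195^12 = 195^8 · 195^4 ≡ 83 · 138 ≡ 134 (mod 283).

134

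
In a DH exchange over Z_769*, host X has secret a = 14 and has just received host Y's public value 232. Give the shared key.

749

Shared key K = 232^14 mod 769.
232^1 ≡ 232 (mod 769)
232^2 = (232^1)^2 ≡ 232^2 = 53824 ≡ 763 (mod 769)
232^4 = (232^2)^2 ≡ 763^2 = 582169 ≡ 36 (mod 769)
232^8 = (232^4)^2 ≡ 36^2 = 1296 ≡ 527 (mod 769)
232^14 = 232^8 · 232^4 · 232^2 ≡ 527 · 36 · 763 ≡ 749 (mod 769).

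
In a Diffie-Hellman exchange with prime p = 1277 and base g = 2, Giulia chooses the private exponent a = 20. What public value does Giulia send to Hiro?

Public value = 2^20 mod 1277.
2^1 ≡ 2 (mod 1277)
2^2 = (2^1)^2 ≡ 2^2 = 4 ≡ 4 (mod 1277)
2^4 = (2^2)^2 ≡ 4^2 = 16 ≡ 16 (mod 1277)
2^8 = (2^4)^2 ≡ 16^2 = 256 ≡ 256 (mod 1277)
2^16 = (2^8)^2 ≡ 256^2 = 65536 ≡ 409 (mod 1277)
2^20 = 2^16 · 2^4 ≡ 409 · 16 ≡ 159 (mod 1277).

159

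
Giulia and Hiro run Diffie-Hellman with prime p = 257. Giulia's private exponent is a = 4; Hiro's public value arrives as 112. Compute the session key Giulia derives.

88

Shared key K = 112^4 mod 257.
112^1 ≡ 112 (mod 257)
112^2 = (112^1)^2 ≡ 112^2 = 12544 ≡ 208 (mod 257)
112^4 = (112^2)^2 ≡ 208^2 = 43264 ≡ 88 (mod 257)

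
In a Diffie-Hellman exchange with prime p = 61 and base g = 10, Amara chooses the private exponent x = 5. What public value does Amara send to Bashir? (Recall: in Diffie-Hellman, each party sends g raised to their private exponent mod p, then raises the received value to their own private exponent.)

Public value = 10^5 mod 61.
10^1 ≡ 10 (mod 61)
10^2 = (10^1)^2 ≡ 10^2 = 100 ≡ 39 (mod 61)
10^4 = (10^2)^2 ≡ 39^2 = 1521 ≡ 57 (mod 61)
10^5 = 10^4 · 10^1 ≡ 57 · 10 ≡ 21 (mod 61).

21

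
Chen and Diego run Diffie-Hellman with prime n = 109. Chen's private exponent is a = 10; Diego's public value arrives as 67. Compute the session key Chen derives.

Shared key K = 67^10 mod 109.
67^1 ≡ 67 (mod 109)
67^2 = (67^1)^2 ≡ 67^2 = 4489 ≡ 20 (mod 109)
67^4 = (67^2)^2 ≡ 20^2 = 400 ≡ 73 (mod 109)
67^8 = (67^4)^2 ≡ 73^2 = 5329 ≡ 97 (mod 109)
67^10 = 67^8 · 67^2 ≡ 97 · 20 ≡ 87 (mod 109).

87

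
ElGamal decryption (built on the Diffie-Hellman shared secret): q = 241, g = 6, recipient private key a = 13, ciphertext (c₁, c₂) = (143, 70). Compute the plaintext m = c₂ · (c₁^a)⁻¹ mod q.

Shared mask s = c₁^a mod q = 143^13 mod 241.
143^1 ≡ 143 (mod 241)
143^2 = (143^1)^2 ≡ 143^2 = 20449 ≡ 205 (mod 241)
143^4 = (143^2)^2 ≡ 205^2 = 42025 ≡ 91 (mod 241)
143^8 = (143^4)^2 ≡ 91^2 = 8281 ≡ 87 (mod 241)
143^13 = 143^8 · 143^4 · 143^1 ≡ 87 · 91 · 143 ≡ 154 (mod 241).
So s = 154; s⁻¹ ≡ 36 (mod 241).
m = c₂ · s⁻¹ mod 241 = 70 · 36 mod 241 = 110.

110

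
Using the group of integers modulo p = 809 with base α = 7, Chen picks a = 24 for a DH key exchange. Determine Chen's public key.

Public value = 7^24 mod 809.
7^1 ≡ 7 (mod 809)
7^2 = (7^1)^2 ≡ 7^2 = 49 ≡ 49 (mod 809)
7^4 = (7^2)^2 ≡ 49^2 = 2401 ≡ 783 (mod 809)
7^8 = (7^4)^2 ≡ 783^2 = 613089 ≡ 676 (mod 809)
7^16 = (7^8)^2 ≡ 676^2 = 456976 ≡ 700 (mod 809)
7^24 = 7^16 · 7^8 ≡ 700 · 676 ≡ 744 (mod 809).

744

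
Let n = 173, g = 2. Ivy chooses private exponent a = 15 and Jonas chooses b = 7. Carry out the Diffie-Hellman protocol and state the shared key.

75

Ivy sends A = g^a mod n = 2^15 mod 173.
2^1 ≡ 2 (mod 173)
2^2 = (2^1)^2 ≡ 2^2 = 4 ≡ 4 (mod 173)
2^4 = (2^2)^2 ≡ 4^2 = 16 ≡ 16 (mod 173)
2^8 = (2^4)^2 ≡ 16^2 = 256 ≡ 83 (mod 173)
2^15 = 2^8 · 2^4 · 2^2 · 2^1 ≡ 83 · 16 · 4 · 2 ≡ 71 (mod 173).
So A = 71. Jonas then computes K = A^b mod n = 71^7 mod 173.
71^1 ≡ 71 (mod 173)
71^2 = (71^1)^2 ≡ 71^2 = 5041 ≡ 24 (mod 173)
71^4 = (71^2)^2 ≡ 24^2 = 576 ≡ 57 (mod 173)
71^7 = 71^4 · 71^2 · 71^1 ≡ 57 · 24 · 71 ≡ 75 (mod 173).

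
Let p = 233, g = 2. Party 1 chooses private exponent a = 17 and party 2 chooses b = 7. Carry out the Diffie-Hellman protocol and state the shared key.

8

Party 1 sends A = g^a mod p = 2^17 mod 233.
2^1 ≡ 2 (mod 233)
2^2 = (2^1)^2 ≡ 2^2 = 4 ≡ 4 (mod 233)
2^4 = (2^2)^2 ≡ 4^2 = 16 ≡ 16 (mod 233)
2^8 = (2^4)^2 ≡ 16^2 = 256 ≡ 23 (mod 233)
2^16 = (2^8)^2 ≡ 23^2 = 529 ≡ 63 (mod 233)
2^17 = 2^16 · 2^1 ≡ 63 · 2 ≡ 126 (mod 233).
So A = 126. Party 2 then computes K = A^b mod p = 126^7 mod 233.
126^1 ≡ 126 (mod 233)
126^2 = (126^1)^2 ≡ 126^2 = 15876 ≡ 32 (mod 233)
126^4 = (126^2)^2 ≡ 32^2 = 1024 ≡ 92 (mod 233)
126^7 = 126^4 · 126^2 · 126^1 ≡ 92 · 32 · 126 ≡ 8 (mod 233).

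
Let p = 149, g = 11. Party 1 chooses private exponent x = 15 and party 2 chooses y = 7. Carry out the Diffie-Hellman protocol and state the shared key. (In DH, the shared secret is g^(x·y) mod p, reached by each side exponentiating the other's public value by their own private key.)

Party 1 sends A = g^x mod p = 11^15 mod 149.
11^1 ≡ 11 (mod 149)
11^2 = (11^1)^2 ≡ 11^2 = 121 ≡ 121 (mod 149)
11^4 = (11^2)^2 ≡ 121^2 = 14641 ≡ 39 (mod 149)
11^8 = (11^4)^2 ≡ 39^2 = 1521 ≡ 31 (mod 149)
11^15 = 11^8 · 11^4 · 11^2 · 11^1 ≡ 31 · 39 · 121 · 11 ≡ 128 (mod 149).
So A = 128. Party 2 then computes K = A^y mod p = 128^7 mod 149.
128^1 ≡ 128 (mod 149)
128^2 = (128^1)^2 ≡ 128^2 = 16384 ≡ 143 (mod 149)
128^4 = (128^2)^2 ≡ 143^2 = 20449 ≡ 36 (mod 149)
128^7 = 128^4 · 128^2 · 128^1 ≡ 36 · 143 · 128 ≡ 66 (mod 149).

66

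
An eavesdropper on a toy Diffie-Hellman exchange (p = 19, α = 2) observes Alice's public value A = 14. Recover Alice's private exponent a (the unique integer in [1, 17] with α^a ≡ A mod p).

Try successive powers of 2 modulo 19:
2^1 ≡ 2
2^2 ≡ 4
2^3 ≡ 8
2^4 ≡ 16
2^5 ≡ 13
2^6 ≡ 7
2^7 ≡ 14
Found: a = 7.

7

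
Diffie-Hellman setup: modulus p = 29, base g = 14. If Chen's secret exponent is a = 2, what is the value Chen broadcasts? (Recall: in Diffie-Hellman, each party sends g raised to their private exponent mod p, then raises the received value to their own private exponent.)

22

Public value = 14^{2} \pmod{29}.
14^1 ≡ 14 (mod 29)
14^2 = (14^1)^2 ≡ 14^2 = 196 ≡ 22 (mod 29)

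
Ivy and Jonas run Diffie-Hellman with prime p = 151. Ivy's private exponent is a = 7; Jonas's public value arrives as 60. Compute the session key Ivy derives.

Shared key K = 60^7 mod 151.
60^1 ≡ 60 (mod 151)
60^2 = (60^1)^2 ≡ 60^2 = 3600 ≡ 127 (mod 151)
60^4 = (60^2)^2 ≡ 127^2 = 16129 ≡ 123 (mod 151)
60^7 = 60^4 · 60^2 · 60^1 ≡ 123 · 127 · 60 ≡ 3 (mod 151).

3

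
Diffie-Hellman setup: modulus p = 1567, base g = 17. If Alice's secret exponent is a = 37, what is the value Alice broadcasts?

397

Public value = 17^37 mod 1567.
17^1 ≡ 17 (mod 1567)
17^2 = (17^1)^2 ≡ 17^2 = 289 ≡ 289 (mod 1567)
17^4 = (17^2)^2 ≡ 289^2 = 83521 ≡ 470 (mod 1567)
17^8 = (17^4)^2 ≡ 470^2 = 220900 ≡ 1520 (mod 1567)
17^16 = (17^8)^2 ≡ 1520^2 = 2310400 ≡ 642 (mod 1567)
17^32 = (17^16)^2 ≡ 642^2 = 412164 ≡ 43 (mod 1567)
17^37 = 17^32 · 17^4 · 17^1 ≡ 43 · 470 · 17 ≡ 397 (mod 1567).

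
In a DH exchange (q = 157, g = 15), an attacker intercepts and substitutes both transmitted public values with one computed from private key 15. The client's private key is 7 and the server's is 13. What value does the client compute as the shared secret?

The client receives an attacker's public value M = 15^15 mod 157 instead of the honest one.
15^1 ≡ 15 (mod 157)
15^2 = (15^1)^2 ≡ 15^2 = 225 ≡ 68 (mod 157)
15^4 = (15^2)^2 ≡ 68^2 = 4624 ≡ 71 (mod 157)
15^8 = (15^4)^2 ≡ 71^2 = 5041 ≡ 17 (mod 157)
15^15 = 15^8 · 15^4 · 15^2 · 15^1 ≡ 17 · 71 · 68 · 15 ≡ 103 (mod 157).
So M = 103. The client computes K = M^7 mod 157.
103^1 ≡ 103 (mod 157)
103^2 = (103^1)^2 ≡ 103^2 = 10609 ≡ 90 (mod 157)
103^4 = (103^2)^2 ≡ 90^2 = 8100 ≡ 93 (mod 157)
103^7 = 103^4 · 103^2 · 103^1 ≡ 93 · 90 · 103 ≡ 23 (mod 157).

23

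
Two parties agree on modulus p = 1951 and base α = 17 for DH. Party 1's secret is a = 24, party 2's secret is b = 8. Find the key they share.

987

Party 1 sends A = α^a mod p = 17^24 mod 1951.
17^1 ≡ 17 (mod 1951)
17^2 = (17^1)^2 ≡ 17^2 = 289 ≡ 289 (mod 1951)
17^4 = (17^2)^2 ≡ 289^2 = 83521 ≡ 1579 (mod 1951)
17^8 = (17^4)^2 ≡ 1579^2 = 2493241 ≡ 1814 (mod 1951)
17^16 = (17^8)^2 ≡ 1814^2 = 3290596 ≡ 1210 (mod 1951)
17^24 = 17^16 · 17^8 ≡ 1210 · 1814 ≡ 65 (mod 1951).
So A = 65. Party 2 then computes K = A^b mod p = 65^8 mod 1951.
65^1 ≡ 65 (mod 1951)
65^2 = (65^1)^2 ≡ 65^2 = 4225 ≡ 323 (mod 1951)
65^4 = (65^2)^2 ≡ 323^2 = 104329 ≡ 926 (mod 1951)
65^8 = (65^4)^2 ≡ 926^2 = 857476 ≡ 987 (mod 1951)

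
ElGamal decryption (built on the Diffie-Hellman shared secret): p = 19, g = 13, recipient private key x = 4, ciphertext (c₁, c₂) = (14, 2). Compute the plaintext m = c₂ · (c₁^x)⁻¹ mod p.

Shared mask s = c₁^x mod p = 14^4 mod 19.
14^1 ≡ 14 (mod 19)
14^2 = (14^1)^2 ≡ 14^2 = 196 ≡ 6 (mod 19)
14^4 = (14^2)^2 ≡ 6^2 = 36 ≡ 17 (mod 19)
So s = 17; s⁻¹ ≡ 9 (mod 19).
m = c₂ · s⁻¹ mod 19 = 2 · 9 mod 19 = 18.

18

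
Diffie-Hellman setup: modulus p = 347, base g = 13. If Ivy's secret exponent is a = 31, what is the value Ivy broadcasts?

Public value = 13^31 mod 347.
13^1 ≡ 13 (mod 347)
13^2 = (13^1)^2 ≡ 13^2 = 169 ≡ 169 (mod 347)
13^4 = (13^2)^2 ≡ 169^2 = 28561 ≡ 107 (mod 347)
13^8 = (13^4)^2 ≡ 107^2 = 11449 ≡ 345 (mod 347)
13^16 = (13^8)^2 ≡ 345^2 = 119025 ≡ 4 (mod 347)
13^31 = 13^16 · 13^8 · 13^4 · 13^2 · 13^1 ≡ 4 · 345 · 107 · 169 · 13 ≡ 108 (mod 347).

108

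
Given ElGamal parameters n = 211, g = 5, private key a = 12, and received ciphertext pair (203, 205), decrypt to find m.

Shared mask s = c₁^a mod n = 203^12 mod 211.
203^1 ≡ 203 (mod 211)
203^2 = (203^1)^2 ≡ 203^2 = 41209 ≡ 64 (mod 211)
203^4 = (203^2)^2 ≡ 64^2 = 4096 ≡ 87 (mod 211)
203^8 = (203^4)^2 ≡ 87^2 = 7569 ≡ 184 (mod 211)
203^12 = 203^8 · 203^4 ≡ 184 · 87 ≡ 183 (mod 211).
So s = 183; s⁻¹ ≡ 113 (mod 211).
m = c₂ · s⁻¹ mod 211 = 205 · 113 mod 211 = 166.

166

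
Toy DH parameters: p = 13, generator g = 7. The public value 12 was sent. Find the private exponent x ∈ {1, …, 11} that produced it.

Try successive powers of 7 modulo 13:
7^1 ≡ 7
7^2 ≡ 10
7^3 ≡ 5
7^4 ≡ 9
7^5 ≡ 11
7^6 ≡ 12
Found: x = 6.

6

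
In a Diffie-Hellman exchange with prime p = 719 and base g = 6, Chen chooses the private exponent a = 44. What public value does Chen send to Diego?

252

Public value = 6^44 mod 719.
6^1 ≡ 6 (mod 719)
6^2 = (6^1)^2 ≡ 6^2 = 36 ≡ 36 (mod 719)
6^4 = (6^2)^2 ≡ 36^2 = 1296 ≡ 577 (mod 719)
6^8 = (6^4)^2 ≡ 577^2 = 332929 ≡ 32 (mod 719)
6^16 = (6^8)^2 ≡ 32^2 = 1024 ≡ 305 (mod 719)
6^32 = (6^16)^2 ≡ 305^2 = 93025 ≡ 274 (mod 719)
6^44 = 6^32 · 6^8 · 6^4 ≡ 274 · 32 · 577 ≡ 252 (mod 719).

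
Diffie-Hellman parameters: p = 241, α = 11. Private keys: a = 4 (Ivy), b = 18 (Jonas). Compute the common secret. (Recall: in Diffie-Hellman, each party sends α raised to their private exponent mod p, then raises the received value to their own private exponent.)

Ivy sends A = α^a mod p = 11^4 mod 241.
11^1 ≡ 11 (mod 241)
11^2 = (11^1)^2 ≡ 11^2 = 121 ≡ 121 (mod 241)
11^4 = (11^2)^2 ≡ 121^2 = 14641 ≡ 181 (mod 241)
So A = 181. Jonas then computes K = A^b mod p = 181^18 mod 241.
181^1 ≡ 181 (mod 241)
181^2 = (181^1)^2 ≡ 181^2 = 32761 ≡ 226 (mod 241)
181^4 = (181^2)^2 ≡ 226^2 = 51076 ≡ 225 (mod 241)
181^8 = (181^4)^2 ≡ 225^2 = 50625 ≡ 15 (mod 241)
181^16 = (181^8)^2 ≡ 15^2 = 225 ≡ 225 (mod 241)
181^18 = 181^16 · 181^2 ≡ 225 · 226 ≡ 240 (mod 241).

240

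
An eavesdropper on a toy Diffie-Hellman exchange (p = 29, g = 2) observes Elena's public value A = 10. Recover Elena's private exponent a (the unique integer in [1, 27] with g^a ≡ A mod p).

Try successive powers of 2 modulo 29:
2^1 ≡ 2
2^2 ≡ 4
2^3 ≡ 8
2^4 ≡ 16
2^5 ≡ 3
2^6 ≡ 6
2^7 ≡ 12
2^8 ≡ 24
2^9 ≡ 19
2^10 ≡ 9
2^11 ≡ 18
2^12 ≡ 7
2^13 ≡ 14
2^14 ≡ 28
2^15 ≡ 27
2^16 ≡ 25
2^17 ≡ 21
2^18 ≡ 13
2^19 ≡ 26
2^20 ≡ 23
2^21 ≡ 17
2^22 ≡ 5
2^23 ≡ 10
Found: a = 23.

23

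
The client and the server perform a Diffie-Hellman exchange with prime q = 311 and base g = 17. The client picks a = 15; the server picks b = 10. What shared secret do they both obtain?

265

The client sends A = g^a mod q = 17^15 mod 311.
17^1 ≡ 17 (mod 311)
17^2 = (17^1)^2 ≡ 17^2 = 289 ≡ 289 (mod 311)
17^4 = (17^2)^2 ≡ 289^2 = 83521 ≡ 173 (mod 311)
17^8 = (17^4)^2 ≡ 173^2 = 29929 ≡ 73 (mod 311)
17^15 = 17^8 · 17^4 · 17^2 · 17^1 ≡ 73 · 173 · 289 · 17 ≡ 222 (mod 311).
So A = 222. The server then computes K = A^b mod q = 222^10 mod 311.
222^1 ≡ 222 (mod 311)
222^2 = (222^1)^2 ≡ 222^2 = 49284 ≡ 146 (mod 311)
222^4 = (222^2)^2 ≡ 146^2 = 21316 ≡ 168 (mod 311)
222^8 = (222^4)^2 ≡ 168^2 = 28224 ≡ 234 (mod 311)
222^10 = 222^8 · 222^2 ≡ 234 · 146 ≡ 265 (mod 311).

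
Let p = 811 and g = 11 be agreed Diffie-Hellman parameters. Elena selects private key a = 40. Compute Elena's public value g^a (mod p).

104

Public value = 11^40 (mod 811).
11^1 ≡ 11 (mod 811)
11^2 = (11^1)^2 ≡ 11^2 = 121 ≡ 121 (mod 811)
11^4 = (11^2)^2 ≡ 121^2 = 14641 ≡ 43 (mod 811)
11^8 = (11^4)^2 ≡ 43^2 = 1849 ≡ 227 (mod 811)
11^16 = (11^8)^2 ≡ 227^2 = 51529 ≡ 436 (mod 811)
11^32 = (11^16)^2 ≡ 436^2 = 190096 ≡ 322 (mod 811)
11^40 = 11^32 · 11^8 ≡ 322 · 227 ≡ 104 (mod 811).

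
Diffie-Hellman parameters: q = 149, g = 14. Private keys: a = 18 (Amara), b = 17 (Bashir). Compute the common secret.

35

Bashir sends B = g^b mod q = 14^17 mod 149.
14^1 ≡ 14 (mod 149)
14^2 = (14^1)^2 ≡ 14^2 = 196 ≡ 47 (mod 149)
14^4 = (14^2)^2 ≡ 47^2 = 2209 ≡ 123 (mod 149)
14^8 = (14^4)^2 ≡ 123^2 = 15129 ≡ 80 (mod 149)
14^16 = (14^8)^2 ≡ 80^2 = 6400 ≡ 142 (mod 149)
14^17 = 14^16 · 14^1 ≡ 142 · 14 ≡ 51 (mod 149).
So B = 51. Amara then computes K = B^a mod q = 51^18 mod 149.
51^1 ≡ 51 (mod 149)
51^2 = (51^1)^2 ≡ 51^2 = 2601 ≡ 68 (mod 149)
51^4 = (51^2)^2 ≡ 68^2 = 4624 ≡ 5 (mod 149)
51^8 = (51^4)^2 ≡ 5^2 = 25 ≡ 25 (mod 149)
51^16 = (51^8)^2 ≡ 25^2 = 625 ≡ 29 (mod 149)
51^18 = 51^16 · 51^2 ≡ 29 · 68 ≡ 35 (mod 149).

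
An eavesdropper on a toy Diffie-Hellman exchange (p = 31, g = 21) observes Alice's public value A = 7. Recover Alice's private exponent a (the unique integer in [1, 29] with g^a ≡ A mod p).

Try successive powers of 21 modulo 31:
21^1 ≡ 21
21^2 ≡ 7
Found: a = 2.

2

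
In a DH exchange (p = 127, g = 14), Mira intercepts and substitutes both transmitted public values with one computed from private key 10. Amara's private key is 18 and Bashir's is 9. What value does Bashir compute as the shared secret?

Bashir receives Mira's public value M = 14^10 mod 127 instead of the honest one.
14^1 ≡ 14 (mod 127)
14^2 = (14^1)^2 ≡ 14^2 = 196 ≡ 69 (mod 127)
14^4 = (14^2)^2 ≡ 69^2 = 4761 ≡ 62 (mod 127)
14^8 = (14^4)^2 ≡ 62^2 = 3844 ≡ 34 (mod 127)
14^10 = 14^8 · 14^2 ≡ 34 · 69 ≡ 60 (mod 127).
So M = 60. Bashir computes K = M^9 mod 127.
60^1 ≡ 60 (mod 127)
60^2 = (60^1)^2 ≡ 60^2 = 3600 ≡ 44 (mod 127)
60^4 = (60^2)^2 ≡ 44^2 = 1936 ≡ 31 (mod 127)
60^8 = (60^4)^2 ≡ 31^2 = 961 ≡ 72 (mod 127)
60^9 = 60^8 · 60^1 ≡ 72 · 60 ≡ 2 (mod 127).

2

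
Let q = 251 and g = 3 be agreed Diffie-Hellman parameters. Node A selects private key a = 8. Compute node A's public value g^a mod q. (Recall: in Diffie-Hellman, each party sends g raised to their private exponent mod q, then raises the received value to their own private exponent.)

Public value = 3^8 mod 251.
3^1 ≡ 3 (mod 251)
3^2 = (3^1)^2 ≡ 3^2 = 9 ≡ 9 (mod 251)
3^4 = (3^2)^2 ≡ 9^2 = 81 ≡ 81 (mod 251)
3^8 = (3^4)^2 ≡ 81^2 = 6561 ≡ 35 (mod 251)

35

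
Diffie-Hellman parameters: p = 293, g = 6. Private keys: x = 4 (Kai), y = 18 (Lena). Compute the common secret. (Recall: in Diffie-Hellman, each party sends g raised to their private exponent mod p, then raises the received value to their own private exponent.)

244

Lena sends B = g^y mod p = 6^18 mod 293.
6^1 ≡ 6 (mod 293)
6^2 = (6^1)^2 ≡ 6^2 = 36 ≡ 36 (mod 293)
6^4 = (6^2)^2 ≡ 36^2 = 1296 ≡ 124 (mod 293)
6^8 = (6^4)^2 ≡ 124^2 = 15376 ≡ 140 (mod 293)
6^16 = (6^8)^2 ≡ 140^2 = 19600 ≡ 262 (mod 293)
6^18 = 6^16 · 6^2 ≡ 262 · 36 ≡ 56 (mod 293).
So B = 56. Kai then computes K = B^x mod p = 56^4 mod 293.
56^1 ≡ 56 (mod 293)
56^2 = (56^1)^2 ≡ 56^2 = 3136 ≡ 206 (mod 293)
56^4 = (56^2)^2 ≡ 206^2 = 42436 ≡ 244 (mod 293)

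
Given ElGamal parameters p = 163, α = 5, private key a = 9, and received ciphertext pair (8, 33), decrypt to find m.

154

Shared mask s = c₁^a mod p = 8^9 mod 163.
8^1 ≡ 8 (mod 163)
8^2 = (8^1)^2 ≡ 8^2 = 64 ≡ 64 (mod 163)
8^4 = (8^2)^2 ≡ 64^2 = 4096 ≡ 21 (mod 163)
8^8 = (8^4)^2 ≡ 21^2 = 441 ≡ 115 (mod 163)
8^9 = 8^8 · 8^1 ≡ 115 · 8 ≡ 105 (mod 163).
So s = 105; s⁻¹ ≡ 59 (mod 163).
m = c₂ · s⁻¹ mod 163 = 33 · 59 mod 163 = 154.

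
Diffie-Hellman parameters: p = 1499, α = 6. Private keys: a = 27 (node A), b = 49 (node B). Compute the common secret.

1458

Node A sends A = α^a mod p = 6^27 mod 1499.
6^1 ≡ 6 (mod 1499)
6^2 = (6^1)^2 ≡ 6^2 = 36 ≡ 36 (mod 1499)
6^4 = (6^2)^2 ≡ 36^2 = 1296 ≡ 1296 (mod 1499)
6^8 = (6^4)^2 ≡ 1296^2 = 1679616 ≡ 736 (mod 1499)
6^16 = (6^8)^2 ≡ 736^2 = 541696 ≡ 557 (mod 1499)
6^27 = 6^16 · 6^8 · 6^2 · 6^1 ≡ 557 · 736 · 36 · 6 ≡ 704 (mod 1499).
So A = 704. Node B then computes K = A^b mod p = 704^49 mod 1499.
704^1 ≡ 704 (mod 1499)
704^2 = (704^1)^2 ≡ 704^2 = 495616 ≡ 946 (mod 1499)
704^4 = (704^2)^2 ≡ 946^2 = 894916 ≡ 13 (mod 1499)
704^8 = (704^4)^2 ≡ 13^2 = 169 ≡ 169 (mod 1499)
704^16 = (704^8)^2 ≡ 169^2 = 28561 ≡ 80 (mod 1499)
704^32 = (704^16)^2 ≡ 80^2 = 6400 ≡ 404 (mod 1499)
704^49 = 704^32 · 704^16 · 704^1 ≡ 404 · 80 · 704 ≡ 1458 (mod 1499).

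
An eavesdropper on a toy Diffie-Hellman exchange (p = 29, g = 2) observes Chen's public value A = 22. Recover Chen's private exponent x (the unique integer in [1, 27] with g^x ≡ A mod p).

26

Try successive powers of 2 modulo 29:
2^1 ≡ 2
2^2 ≡ 4
2^3 ≡ 8
2^4 ≡ 16
2^5 ≡ 3
2^6 ≡ 6
2^7 ≡ 12
2^8 ≡ 24
2^9 ≡ 19
2^10 ≡ 9
2^11 ≡ 18
2^12 ≡ 7
2^13 ≡ 14
2^14 ≡ 28
2^15 ≡ 27
2^16 ≡ 25
2^17 ≡ 21
2^18 ≡ 13
2^19 ≡ 26
2^20 ≡ 23
2^21 ≡ 17
2^22 ≡ 5
2^23 ≡ 10
2^24 ≡ 20
2^25 ≡ 11
2^26 ≡ 22
Found: x = 26.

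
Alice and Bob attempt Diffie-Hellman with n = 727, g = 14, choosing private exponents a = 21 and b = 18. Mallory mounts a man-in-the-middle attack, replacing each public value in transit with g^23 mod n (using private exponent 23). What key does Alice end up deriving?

72

Alice receives Mallory's public value M = 14^23 mod 727 instead of the honest one.
14^1 ≡ 14 (mod 727)
14^2 = (14^1)^2 ≡ 14^2 = 196 ≡ 196 (mod 727)
14^4 = (14^2)^2 ≡ 196^2 = 38416 ≡ 612 (mod 727)
14^8 = (14^4)^2 ≡ 612^2 = 374544 ≡ 139 (mod 727)
14^16 = (14^8)^2 ≡ 139^2 = 19321 ≡ 419 (mod 727)
14^23 = 14^16 · 14^4 · 14^2 · 14^1 ≡ 419 · 612 · 196 · 14 ≡ 577 (mod 727).
So M = 577. Alice computes K = M^21 mod 727.
577^1 ≡ 577 (mod 727)
577^2 = (577^1)^2 ≡ 577^2 = 332929 ≡ 690 (mod 727)
577^4 = (577^2)^2 ≡ 690^2 = 476100 ≡ 642 (mod 727)
577^8 = (577^4)^2 ≡ 642^2 = 412164 ≡ 682 (mod 727)
577^16 = (577^8)^2 ≡ 682^2 = 465124 ≡ 571 (mod 727)
577^21 = 577^16 · 577^4 · 577^1 ≡ 571 · 642 · 577 ≡ 72 (mod 727).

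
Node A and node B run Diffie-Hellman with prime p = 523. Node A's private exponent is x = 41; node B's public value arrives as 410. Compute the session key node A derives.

Shared key K = 410^41 mod 523.
410^1 ≡ 410 (mod 523)
410^2 = (410^1)^2 ≡ 410^2 = 168100 ≡ 217 (mod 523)
410^4 = (410^2)^2 ≡ 217^2 = 47089 ≡ 19 (mod 523)
410^8 = (410^4)^2 ≡ 19^2 = 361 ≡ 361 (mod 523)
410^16 = (410^8)^2 ≡ 361^2 = 130321 ≡ 94 (mod 523)
410^32 = (410^16)^2 ≡ 94^2 = 8836 ≡ 468 (mod 523)
410^41 = 410^32 · 410^8 · 410^1 ≡ 468 · 361 · 410 ≡ 468 (mod 523).

468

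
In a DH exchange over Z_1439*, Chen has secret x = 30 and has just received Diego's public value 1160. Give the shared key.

666

Shared key K = 1160^30 mod 1439.
1160^1 ≡ 1160 (mod 1439)
1160^2 = (1160^1)^2 ≡ 1160^2 = 1345600 ≡ 135 (mod 1439)
1160^4 = (1160^2)^2 ≡ 135^2 = 18225 ≡ 957 (mod 1439)
1160^8 = (1160^4)^2 ≡ 957^2 = 915849 ≡ 645 (mod 1439)
1160^16 = (1160^8)^2 ≡ 645^2 = 416025 ≡ 154 (mod 1439)
1160^30 = 1160^16 · 1160^8 · 1160^4 · 1160^2 ≡ 154 · 645 · 957 · 135 ≡ 666 (mod 1439).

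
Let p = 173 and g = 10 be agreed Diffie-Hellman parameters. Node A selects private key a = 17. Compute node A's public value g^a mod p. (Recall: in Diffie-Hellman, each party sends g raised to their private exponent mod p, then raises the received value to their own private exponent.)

148

Public value = 10^17 mod 173.
10^1 ≡ 10 (mod 173)
10^2 = (10^1)^2 ≡ 10^2 = 100 ≡ 100 (mod 173)
10^4 = (10^2)^2 ≡ 100^2 = 10000 ≡ 139 (mod 173)
10^8 = (10^4)^2 ≡ 139^2 = 19321 ≡ 118 (mod 173)
10^16 = (10^8)^2 ≡ 118^2 = 13924 ≡ 84 (mod 173)
10^17 = 10^16 · 10^1 ≡ 84 · 10 ≡ 148 (mod 173).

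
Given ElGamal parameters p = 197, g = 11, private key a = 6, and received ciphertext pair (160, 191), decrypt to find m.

158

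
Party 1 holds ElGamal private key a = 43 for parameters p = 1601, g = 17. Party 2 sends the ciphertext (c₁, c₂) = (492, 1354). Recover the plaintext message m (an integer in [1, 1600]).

Shared mask s = c₁^a mod p = 492^43 mod 1601.
492^1 ≡ 492 (mod 1601)
492^2 = (492^1)^2 ≡ 492^2 = 242064 ≡ 313 (mod 1601)
492^4 = (492^2)^2 ≡ 313^2 = 97969 ≡ 308 (mod 1601)
492^8 = (492^4)^2 ≡ 308^2 = 94864 ≡ 405 (mod 1601)
492^16 = (492^8)^2 ≡ 405^2 = 164025 ≡ 723 (mod 1601)
492^32 = (492^16)^2 ≡ 723^2 = 522729 ≡ 803 (mod 1601)
492^43 = 492^32 · 492^8 · 492^2 · 492^1 ≡ 803 · 405 · 313 · 492 ≡ 1161 (mod 1601).
So s = 1161; s⁻¹ ≡ 1168 (mod 1601).
m = c₂ · s⁻¹ mod 1601 = 1354 · 1168 mod 1601 = 1285.

1285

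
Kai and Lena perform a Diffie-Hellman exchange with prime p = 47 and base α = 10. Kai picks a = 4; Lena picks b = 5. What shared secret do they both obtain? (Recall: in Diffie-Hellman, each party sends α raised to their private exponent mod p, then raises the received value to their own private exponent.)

Kai sends A = α^a mod p = 10^4 mod 47.
10^1 ≡ 10 (mod 47)
10^2 = (10^1)^2 ≡ 10^2 = 100 ≡ 6 (mod 47)
10^4 = (10^2)^2 ≡ 6^2 = 36 ≡ 36 (mod 47)
So A = 36. Lena then computes K = A^b mod p = 36^5 mod 47.
36^1 ≡ 36 (mod 47)
36^2 = (36^1)^2 ≡ 36^2 = 1296 ≡ 27 (mod 47)
36^4 = (36^2)^2 ≡ 27^2 = 729 ≡ 24 (mod 47)
36^5 = 36^4 · 36^1 ≡ 24 · 36 ≡ 18 (mod 47).

18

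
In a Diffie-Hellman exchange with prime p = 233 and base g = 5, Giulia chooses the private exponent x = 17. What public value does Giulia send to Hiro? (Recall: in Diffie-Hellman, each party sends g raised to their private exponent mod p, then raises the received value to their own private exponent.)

Public value = 5^17 mod 233.
5^1 ≡ 5 (mod 233)
5^2 = (5^1)^2 ≡ 5^2 = 25 ≡ 25 (mod 233)
5^4 = (5^2)^2 ≡ 25^2 = 625 ≡ 159 (mod 233)
5^8 = (5^4)^2 ≡ 159^2 = 25281 ≡ 117 (mod 233)
5^16 = (5^8)^2 ≡ 117^2 = 13689 ≡ 175 (mod 233)
5^17 = 5^16 · 5^1 ≡ 175 · 5 ≡ 176 (mod 233).

176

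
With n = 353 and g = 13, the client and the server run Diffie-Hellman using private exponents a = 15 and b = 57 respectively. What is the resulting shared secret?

The client sends A = g^a mod n = 13^15 mod 353.
13^1 ≡ 13 (mod 353)
13^2 = (13^1)^2 ≡ 13^2 = 169 ≡ 169 (mod 353)
13^4 = (13^2)^2 ≡ 169^2 = 28561 ≡ 321 (mod 353)
13^8 = (13^4)^2 ≡ 321^2 = 103041 ≡ 318 (mod 353)
13^15 = 13^8 · 13^4 · 13^2 · 13^1 ≡ 318 · 321 · 169 · 13 ≡ 230 (mod 353).
So A = 230. The server then computes K = A^b mod n = 230^57 mod 353.
230^1 ≡ 230 (mod 353)
230^2 = (230^1)^2 ≡ 230^2 = 52900 ≡ 303 (mod 353)
230^4 = (230^2)^2 ≡ 303^2 = 91809 ≡ 29 (mod 353)
230^8 = (230^4)^2 ≡ 29^2 = 841 ≡ 135 (mod 353)
230^16 = (230^8)^2 ≡ 135^2 = 18225 ≡ 222 (mod 353)
230^32 = (230^16)^2 ≡ 222^2 = 49284 ≡ 217 (mod 353)
230^57 = 230^32 · 230^16 · 230^8 · 230^1 ≡ 217 · 222 · 135 · 230 ≡ 147 (mod 353).

147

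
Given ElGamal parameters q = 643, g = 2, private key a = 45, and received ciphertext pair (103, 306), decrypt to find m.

Shared mask s = c₁^a mod q = 103^45 mod 643.
103^1 ≡ 103 (mod 643)
103^2 = (103^1)^2 ≡ 103^2 = 10609 ≡ 321 (mod 643)
103^4 = (103^2)^2 ≡ 321^2 = 103041 ≡ 161 (mod 643)
103^8 = (103^4)^2 ≡ 161^2 = 25921 ≡ 201 (mod 643)
103^16 = (103^8)^2 ≡ 201^2 = 40401 ≡ 535 (mod 643)
103^32 = (103^16)^2 ≡ 535^2 = 286225 ≡ 90 (mod 643)
103^45 = 103^32 · 103^8 · 103^4 · 103^1 ≡ 90 · 201 · 161 · 103 ≡ 607 (mod 643).
So s = 607; s⁻¹ ≡ 125 (mod 643).
m = c₂ · s⁻¹ mod 643 = 306 · 125 mod 643 = 313.

313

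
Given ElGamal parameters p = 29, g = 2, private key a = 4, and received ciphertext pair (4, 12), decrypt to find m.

Shared mask s = c₁^a mod p = 4^4 mod 29.
4^1 ≡ 4 (mod 29)
4^2 = (4^1)^2 ≡ 4^2 = 16 ≡ 16 (mod 29)
4^4 = (4^2)^2 ≡ 16^2 = 256 ≡ 24 (mod 29)
So s = 24; s⁻¹ ≡ 23 (mod 29).
m = c₂ · s⁻¹ mod 29 = 12 · 23 mod 29 = 15.

15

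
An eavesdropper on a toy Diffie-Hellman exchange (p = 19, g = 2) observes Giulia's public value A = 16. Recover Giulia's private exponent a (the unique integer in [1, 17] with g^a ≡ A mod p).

Try successive powers of 2 modulo 19:
2^1 ≡ 2
2^2 ≡ 4
2^3 ≡ 8
2^4 ≡ 16
Found: a = 4.

4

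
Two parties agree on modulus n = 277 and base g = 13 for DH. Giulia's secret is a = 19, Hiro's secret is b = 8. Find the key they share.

Giulia sends A = g^a mod n = 13^19 mod 277.
13^1 ≡ 13 (mod 277)
13^2 = (13^1)^2 ≡ 13^2 = 169 ≡ 169 (mod 277)
13^4 = (13^2)^2 ≡ 169^2 = 28561 ≡ 30 (mod 277)
13^8 = (13^4)^2 ≡ 30^2 = 900 ≡ 69 (mod 277)
13^16 = (13^8)^2 ≡ 69^2 = 4761 ≡ 52 (mod 277)
13^19 = 13^16 · 13^2 · 13^1 ≡ 52 · 169 · 13 ≡ 120 (mod 277).
So A = 120. Hiro then computes K = A^b mod n = 120^8 mod 277.
120^1 ≡ 120 (mod 277)
120^2 = (120^1)^2 ≡ 120^2 = 14400 ≡ 273 (mod 277)
120^4 = (120^2)^2 ≡ 273^2 = 74529 ≡ 16 (mod 277)
120^8 = (120^4)^2 ≡ 16^2 = 256 ≡ 256 (mod 277)

256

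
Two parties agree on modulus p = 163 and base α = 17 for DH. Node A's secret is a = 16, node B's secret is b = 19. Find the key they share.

Node A sends A = α^a mod p = 17^16 mod 163.
17^1 ≡ 17 (mod 163)
17^2 = (17^1)^2 ≡ 17^2 = 289 ≡ 126 (mod 163)
17^4 = (17^2)^2 ≡ 126^2 = 15876 ≡ 65 (mod 163)
17^8 = (17^4)^2 ≡ 65^2 = 4225 ≡ 150 (mod 163)
17^16 = (17^8)^2 ≡ 150^2 = 22500 ≡ 6 (mod 163)
So A = 6. Node B then computes K = A^b mod p = 6^19 mod 163.
6^1 ≡ 6 (mod 163)
6^2 = (6^1)^2 ≡ 6^2 = 36 ≡ 36 (mod 163)
6^4 = (6^2)^2 ≡ 36^2 = 1296 ≡ 155 (mod 163)
6^8 = (6^4)^2 ≡ 155^2 = 24025 ≡ 64 (mod 163)
6^16 = (6^8)^2 ≡ 64^2 = 4096 ≡ 21 (mod 163)
6^19 = 6^16 · 6^2 · 6^1 ≡ 21 · 36 · 6 ≡ 135 (mod 163).

135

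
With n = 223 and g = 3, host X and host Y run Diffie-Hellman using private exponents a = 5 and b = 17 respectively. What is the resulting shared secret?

Host Y sends B = g^b mod n = 3^17 mod 223.
3^1 ≡ 3 (mod 223)
3^2 = (3^1)^2 ≡ 3^2 = 9 ≡ 9 (mod 223)
3^4 = (3^2)^2 ≡ 9^2 = 81 ≡ 81 (mod 223)
3^8 = (3^4)^2 ≡ 81^2 = 6561 ≡ 94 (mod 223)
3^16 = (3^8)^2 ≡ 94^2 = 8836 ≡ 139 (mod 223)
3^17 = 3^16 · 3^1 ≡ 139 · 3 ≡ 194 (mod 223).
So B = 194. Host X then computes K = B^a mod n = 194^5 mod 223.
194^1 ≡ 194 (mod 223)
194^2 = (194^1)^2 ≡ 194^2 = 37636 ≡ 172 (mod 223)
194^4 = (194^2)^2 ≡ 172^2 = 29584 ≡ 148 (mod 223)
194^5 = 194^4 · 194^1 ≡ 148 · 194 ≡ 168 (mod 223).

168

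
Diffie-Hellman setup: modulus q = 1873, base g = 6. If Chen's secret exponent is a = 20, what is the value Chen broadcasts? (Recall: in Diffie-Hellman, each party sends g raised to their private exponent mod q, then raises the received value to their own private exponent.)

Public value = 6^20 mod 1873.
6^1 ≡ 6 (mod 1873)
6^2 = (6^1)^2 ≡ 6^2 = 36 ≡ 36 (mod 1873)
6^4 = (6^2)^2 ≡ 36^2 = 1296 ≡ 1296 (mod 1873)
6^8 = (6^4)^2 ≡ 1296^2 = 1679616 ≡ 1408 (mod 1873)
6^16 = (6^8)^2 ≡ 1408^2 = 1982464 ≡ 830 (mod 1873)
6^20 = 6^16 · 6^4 ≡ 830 · 1296 ≡ 578 (mod 1873).

578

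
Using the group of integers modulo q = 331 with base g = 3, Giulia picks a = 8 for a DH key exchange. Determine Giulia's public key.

272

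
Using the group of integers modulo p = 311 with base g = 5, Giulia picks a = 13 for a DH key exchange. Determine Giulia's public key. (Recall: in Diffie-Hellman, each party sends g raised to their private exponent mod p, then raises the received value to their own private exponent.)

135

Public value = 5^13 (mod 311).
5^1 ≡ 5 (mod 311)
5^2 = (5^1)^2 ≡ 5^2 = 25 ≡ 25 (mod 311)
5^4 = (5^2)^2 ≡ 25^2 = 625 ≡ 3 (mod 311)
5^8 = (5^4)^2 ≡ 3^2 = 9 ≡ 9 (mod 311)
5^13 = 5^8 · 5^4 · 5^1 ≡ 9 · 3 · 5 ≡ 135 (mod 311).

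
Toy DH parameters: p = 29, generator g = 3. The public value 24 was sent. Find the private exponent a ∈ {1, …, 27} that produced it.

Try successive powers of 3 modulo 29:
3^1 ≡ 3
3^2 ≡ 9
3^3 ≡ 27
3^4 ≡ 23
3^5 ≡ 11
3^6 ≡ 4
3^7 ≡ 12
3^8 ≡ 7
3^9 ≡ 21
3^10 ≡ 5
3^11 ≡ 15
3^12 ≡ 16
3^13 ≡ 19
3^14 ≡ 28
3^15 ≡ 26
3^16 ≡ 20
3^17 ≡ 2
3^18 ≡ 6
3^19 ≡ 18
3^20 ≡ 25
3^21 ≡ 17
3^22 ≡ 22
3^23 ≡ 8
3^24 ≡ 24
Found: a = 24.

24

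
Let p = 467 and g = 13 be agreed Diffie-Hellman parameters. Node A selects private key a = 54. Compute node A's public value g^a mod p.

Public value = 13^54 mod 467.
13^1 ≡ 13 (mod 467)
13^2 = (13^1)^2 ≡ 13^2 = 169 ≡ 169 (mod 467)
13^4 = (13^2)^2 ≡ 169^2 = 28561 ≡ 74 (mod 467)
13^8 = (13^4)^2 ≡ 74^2 = 5476 ≡ 339 (mod 467)
13^16 = (13^8)^2 ≡ 339^2 = 114921 ≡ 39 (mod 467)
13^32 = (13^16)^2 ≡ 39^2 = 1521 ≡ 120 (mod 467)
13^54 = 13^32 · 13^16 · 13^4 · 13^2 ≡ 120 · 39 · 74 · 169 ≡ 371 (mod 467).

371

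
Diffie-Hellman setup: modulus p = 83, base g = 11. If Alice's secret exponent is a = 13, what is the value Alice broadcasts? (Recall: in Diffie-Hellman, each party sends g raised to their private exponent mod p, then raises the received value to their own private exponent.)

Public value = 11^{13} \pmod{83}.
11^1 ≡ 11 (mod 83)
11^2 = (11^1)^2 ≡ 11^2 = 121 ≡ 38 (mod 83)
11^4 = (11^2)^2 ≡ 38^2 = 1444 ≡ 33 (mod 83)
11^8 = (11^4)^2 ≡ 33^2 = 1089 ≡ 10 (mod 83)
11^13 = 11^8 · 11^4 · 11^1 ≡ 10 · 33 · 11 ≡ 61 (mod 83).

61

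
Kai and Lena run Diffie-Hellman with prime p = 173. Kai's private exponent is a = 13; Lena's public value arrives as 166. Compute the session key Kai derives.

Shared key K = 166^13 mod 173.
166^1 ≡ 166 (mod 173)
166^2 = (166^1)^2 ≡ 166^2 = 27556 ≡ 49 (mod 173)
166^4 = (166^2)^2 ≡ 49^2 = 2401 ≡ 152 (mod 173)
166^8 = (166^4)^2 ≡ 152^2 = 23104 ≡ 95 (mod 173)
166^13 = 166^8 · 166^4 · 166^1 ≡ 95 · 152 · 166 ≡ 125 (mod 173).

125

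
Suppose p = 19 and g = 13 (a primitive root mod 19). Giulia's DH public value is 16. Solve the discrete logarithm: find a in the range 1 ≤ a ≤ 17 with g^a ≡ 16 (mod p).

8

Try successive powers of 13 modulo 19:
13^1 ≡ 13
13^2 ≡ 17
13^3 ≡ 12
13^4 ≡ 4
13^5 ≡ 14
13^6 ≡ 11
13^7 ≡ 10
13^8 ≡ 16
Found: a = 8.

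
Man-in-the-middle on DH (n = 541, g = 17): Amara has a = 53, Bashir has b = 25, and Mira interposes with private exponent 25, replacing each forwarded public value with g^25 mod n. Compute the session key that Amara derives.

Amara receives Mira's public value M = 17^25 mod 541 instead of the honest one.
17^1 ≡ 17 (mod 541)
17^2 = (17^1)^2 ≡ 17^2 = 289 ≡ 289 (mod 541)
17^4 = (17^2)^2 ≡ 289^2 = 83521 ≡ 207 (mod 541)
17^8 = (17^4)^2 ≡ 207^2 = 42849 ≡ 110 (mod 541)
17^16 = (17^8)^2 ≡ 110^2 = 12100 ≡ 198 (mod 541)
17^25 = 17^16 · 17^8 · 17^1 ≡ 198 · 110 · 17 ≡ 216 (mod 541).
So M = 216. Amara computes K = M^53 mod 541.
216^1 ≡ 216 (mod 541)
216^2 = (216^1)^2 ≡ 216^2 = 46656 ≡ 130 (mod 541)
216^4 = (216^2)^2 ≡ 130^2 = 16900 ≡ 129 (mod 541)
216^8 = (216^4)^2 ≡ 129^2 = 16641 ≡ 411 (mod 541)
216^16 = (216^8)^2 ≡ 411^2 = 168921 ≡ 129 (mod 541)
216^32 = (216^16)^2 ≡ 129^2 = 16641 ≡ 411 (mod 541)
216^53 = 216^32 · 216^16 · 216^4 · 216^1 ≡ 411 · 129 · 129 · 216 ≡ 273 (mod 541).

273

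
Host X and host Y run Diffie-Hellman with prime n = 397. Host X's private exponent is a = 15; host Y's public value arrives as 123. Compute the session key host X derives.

145

Shared key K = 123^15 mod 397.
123^1 ≡ 123 (mod 397)
123^2 = (123^1)^2 ≡ 123^2 = 15129 ≡ 43 (mod 397)
123^4 = (123^2)^2 ≡ 43^2 = 1849 ≡ 261 (mod 397)
123^8 = (123^4)^2 ≡ 261^2 = 68121 ≡ 234 (mod 397)
123^15 = 123^8 · 123^4 · 123^2 · 123^1 ≡ 234 · 261 · 43 · 123 ≡ 145 (mod 397).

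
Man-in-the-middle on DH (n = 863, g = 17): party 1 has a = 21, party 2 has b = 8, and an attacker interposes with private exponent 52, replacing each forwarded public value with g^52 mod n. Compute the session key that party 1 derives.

553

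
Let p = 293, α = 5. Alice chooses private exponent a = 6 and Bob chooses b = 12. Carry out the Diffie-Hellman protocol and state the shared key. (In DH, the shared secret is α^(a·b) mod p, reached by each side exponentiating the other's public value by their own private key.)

262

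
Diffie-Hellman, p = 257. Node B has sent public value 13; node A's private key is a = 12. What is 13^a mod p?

240

Shared key K = 13^12 mod 257.
13^1 ≡ 13 (mod 257)
13^2 = (13^1)^2 ≡ 13^2 = 169 ≡ 169 (mod 257)
13^4 = (13^2)^2 ≡ 169^2 = 28561 ≡ 34 (mod 257)
13^8 = (13^4)^2 ≡ 34^2 = 1156 ≡ 128 (mod 257)
13^12 = 13^8 · 13^4 ≡ 128 · 34 ≡ 240 (mod 257).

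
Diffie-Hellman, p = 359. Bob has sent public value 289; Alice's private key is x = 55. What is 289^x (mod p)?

338

Shared key K = 289^55 mod 359.
289^1 ≡ 289 (mod 359)
289^2 = (289^1)^2 ≡ 289^2 = 83521 ≡ 233 (mod 359)
289^4 = (289^2)^2 ≡ 233^2 = 54289 ≡ 80 (mod 359)
289^8 = (289^4)^2 ≡ 80^2 = 6400 ≡ 297 (mod 359)
289^16 = (289^8)^2 ≡ 297^2 = 88209 ≡ 254 (mod 359)
289^32 = (289^16)^2 ≡ 254^2 = 64516 ≡ 255 (mod 359)
289^55 = 289^32 · 289^16 · 289^4 · 289^2 · 289^1 ≡ 255 · 254 · 80 · 233 · 289 ≡ 338 (mod 359).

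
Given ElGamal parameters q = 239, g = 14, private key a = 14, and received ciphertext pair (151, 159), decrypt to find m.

Shared mask s = c₁^a mod q = 151^14 mod 239.
151^1 ≡ 151 (mod 239)
151^2 = (151^1)^2 ≡ 151^2 = 22801 ≡ 96 (mod 239)
151^4 = (151^2)^2 ≡ 96^2 = 9216 ≡ 134 (mod 239)
151^8 = (151^4)^2 ≡ 134^2 = 17956 ≡ 31 (mod 239)
151^14 = 151^8 · 151^4 · 151^2 ≡ 31 · 134 · 96 ≡ 132 (mod 239).
So s = 132; s⁻¹ ≡ 67 (mod 239).
m = c₂ · s⁻¹ mod 239 = 159 · 67 mod 239 = 137.

137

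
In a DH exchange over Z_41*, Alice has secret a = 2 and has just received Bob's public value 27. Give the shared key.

32

Shared key K = 27^2 mod 41.
27^1 ≡ 27 (mod 41)
27^2 = (27^1)^2 ≡ 27^2 = 729 ≡ 32 (mod 41)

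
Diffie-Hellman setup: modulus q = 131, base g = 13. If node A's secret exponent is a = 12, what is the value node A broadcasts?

27

Public value = 13^12 (mod 131).
13^1 ≡ 13 (mod 131)
13^2 = (13^1)^2 ≡ 13^2 = 169 ≡ 38 (mod 131)
13^4 = (13^2)^2 ≡ 38^2 = 1444 ≡ 3 (mod 131)
13^8 = (13^4)^2 ≡ 3^2 = 9 ≡ 9 (mod 131)
13^12 = 13^8 · 13^4 ≡ 9 · 3 ≡ 27 (mod 131).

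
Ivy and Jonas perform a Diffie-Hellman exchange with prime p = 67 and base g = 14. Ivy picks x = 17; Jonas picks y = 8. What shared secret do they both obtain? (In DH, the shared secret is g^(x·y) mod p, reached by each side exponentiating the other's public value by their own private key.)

Jonas sends B = g^y mod p = 14^8 mod 67.
14^1 ≡ 14 (mod 67)
14^2 = (14^1)^2 ≡ 14^2 = 196 ≡ 62 (mod 67)
14^4 = (14^2)^2 ≡ 62^2 = 3844 ≡ 25 (mod 67)
14^8 = (14^4)^2 ≡ 25^2 = 625 ≡ 22 (mod 67)
So B = 22. Ivy then computes K = B^x mod p = 22^17 mod 67.
22^1 ≡ 22 (mod 67)
22^2 = (22^1)^2 ≡ 22^2 = 484 ≡ 15 (mod 67)
22^4 = (22^2)^2 ≡ 15^2 = 225 ≡ 24 (mod 67)
22^8 = (22^4)^2 ≡ 24^2 = 576 ≡ 40 (mod 67)
22^16 = (22^8)^2 ≡ 40^2 = 1600 ≡ 59 (mod 67)
22^17 = 22^16 · 22^1 ≡ 59 · 22 ≡ 25 (mod 67).

25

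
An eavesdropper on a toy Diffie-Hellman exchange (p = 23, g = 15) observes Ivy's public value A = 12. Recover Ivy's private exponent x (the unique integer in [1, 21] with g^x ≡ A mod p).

18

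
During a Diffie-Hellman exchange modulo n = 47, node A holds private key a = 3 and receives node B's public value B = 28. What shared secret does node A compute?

3

Shared key K = 28^3 mod 47.
28^1 ≡ 28 (mod 47)
28^2 = (28^1)^2 ≡ 28^2 = 784 ≡ 32 (mod 47)
28^3 = 28^2 · 28^1 ≡ 32 · 28 ≡ 3 (mod 47).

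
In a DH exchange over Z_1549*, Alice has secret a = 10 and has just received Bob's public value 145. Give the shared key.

Shared key K = 145^10 mod 1549.
145^1 ≡ 145 (mod 1549)
145^2 = (145^1)^2 ≡ 145^2 = 21025 ≡ 888 (mod 1549)
145^4 = (145^2)^2 ≡ 888^2 = 788544 ≡ 103 (mod 1549)
145^8 = (145^4)^2 ≡ 103^2 = 10609 ≡ 1315 (mod 1549)
145^10 = 145^8 · 145^2 ≡ 1315 · 888 ≡ 1323 (mod 1549).

1323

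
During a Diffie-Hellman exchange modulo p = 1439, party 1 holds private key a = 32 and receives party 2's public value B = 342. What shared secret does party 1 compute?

608

Shared key K = 342^32 mod 1439.
342^1 ≡ 342 (mod 1439)
342^2 = (342^1)^2 ≡ 342^2 = 116964 ≡ 405 (mod 1439)
342^4 = (342^2)^2 ≡ 405^2 = 164025 ≡ 1418 (mod 1439)
342^8 = (342^4)^2 ≡ 1418^2 = 2010724 ≡ 441 (mod 1439)
342^16 = (342^8)^2 ≡ 441^2 = 194481 ≡ 216 (mod 1439)
342^32 = (342^16)^2 ≡ 216^2 = 46656 ≡ 608 (mod 1439)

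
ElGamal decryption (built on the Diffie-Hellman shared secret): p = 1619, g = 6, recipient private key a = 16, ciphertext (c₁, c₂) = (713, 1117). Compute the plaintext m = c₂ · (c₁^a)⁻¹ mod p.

Shared mask s = c₁^a mod p = 713^16 mod 1619.
713^1 ≡ 713 (mod 1619)
713^2 = (713^1)^2 ≡ 713^2 = 508369 ≡ 3 (mod 1619)
713^4 = (713^2)^2 ≡ 3^2 = 9 ≡ 9 (mod 1619)
713^8 = (713^4)^2 ≡ 9^2 = 81 ≡ 81 (mod 1619)
713^16 = (713^8)^2 ≡ 81^2 = 6561 ≡ 85 (mod 1619)
So s = 85; s⁻¹ ≡ 400 (mod 1619).
m = c₂ · s⁻¹ mod 1619 = 1117 · 400 mod 1619 = 1575.

1575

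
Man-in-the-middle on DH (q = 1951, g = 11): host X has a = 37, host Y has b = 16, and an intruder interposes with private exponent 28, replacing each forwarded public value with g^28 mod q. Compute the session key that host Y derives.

Host Y receives an intruder's public value M = 11^28 mod 1951 instead of the honest one.
11^1 ≡ 11 (mod 1951)
11^2 = (11^1)^2 ≡ 11^2 = 121 ≡ 121 (mod 1951)
11^4 = (11^2)^2 ≡ 121^2 = 14641 ≡ 984 (mod 1951)
11^8 = (11^4)^2 ≡ 984^2 = 968256 ≡ 560 (mod 1951)
11^16 = (11^8)^2 ≡ 560^2 = 313600 ≡ 1440 (mod 1951)
11^28 = 11^16 · 11^8 · 11^4 ≡ 1440 · 560 · 984 ≡ 537 (mod 1951).
So M = 537. Host Y computes K = M^16 mod 1951.
537^1 ≡ 537 (mod 1951)
537^2 = (537^1)^2 ≡ 537^2 = 288369 ≡ 1572 (mod 1951)
537^4 = (537^2)^2 ≡ 1572^2 = 2471184 ≡ 1218 (mod 1951)
537^8 = (537^4)^2 ≡ 1218^2 = 1483524 ≡ 764 (mod 1951)
537^16 = (537^8)^2 ≡ 764^2 = 583696 ≡ 347 (mod 1951)

347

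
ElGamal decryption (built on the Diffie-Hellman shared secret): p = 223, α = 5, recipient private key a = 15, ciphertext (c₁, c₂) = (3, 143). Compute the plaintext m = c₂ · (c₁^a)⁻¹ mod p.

Shared mask s = c₁^a mod p = 3^15 mod 223.
3^1 ≡ 3 (mod 223)
3^2 = (3^1)^2 ≡ 3^2 = 9 ≡ 9 (mod 223)
3^4 = (3^2)^2 ≡ 9^2 = 81 ≡ 81 (mod 223)
3^8 = (3^4)^2 ≡ 81^2 = 6561 ≡ 94 (mod 223)
3^15 = 3^8 · 3^4 · 3^2 · 3^1 ≡ 94 · 81 · 9 · 3 ≡ 195 (mod 223).
So s = 195; s⁻¹ ≡ 215 (mod 223).
m = c₂ · s⁻¹ mod 223 = 143 · 215 mod 223 = 194.

194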